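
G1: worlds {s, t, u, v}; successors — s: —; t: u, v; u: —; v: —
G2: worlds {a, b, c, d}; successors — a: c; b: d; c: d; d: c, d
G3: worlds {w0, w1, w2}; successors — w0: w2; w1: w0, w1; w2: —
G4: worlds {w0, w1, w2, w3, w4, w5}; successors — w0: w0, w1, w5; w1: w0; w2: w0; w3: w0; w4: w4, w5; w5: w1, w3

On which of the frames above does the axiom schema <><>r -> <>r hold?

The schema corresponds to transitivity: forall x forall y forall z (Rxy & Ryz -> Rxz).
G1: condition met.
G2: fails — Rcd and Rdc but not Rcc.
G3: fails — Rw1w0 and Rw0w2 but not Rw1w2.
G4: fails — Rw1w0 and Rw0w5 but not Rw1w5.

G1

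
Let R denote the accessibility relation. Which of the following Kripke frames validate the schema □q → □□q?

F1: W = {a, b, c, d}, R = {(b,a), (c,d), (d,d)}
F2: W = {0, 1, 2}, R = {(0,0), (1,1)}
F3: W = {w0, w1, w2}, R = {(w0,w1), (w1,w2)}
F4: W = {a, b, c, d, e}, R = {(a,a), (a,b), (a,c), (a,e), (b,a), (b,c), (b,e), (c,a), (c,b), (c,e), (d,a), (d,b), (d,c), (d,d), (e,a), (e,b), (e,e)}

The schema corresponds to transitivity: ∀x ∀y ∀z (Rxy ∧ Ryz → Rxz).
F1: ✓.
F2: ✓.
F3: fails — Rw0w1 and Rw1w2 but not Rw0w2.
F4: fails — Rbc and Rcb but not Rbb.

F1, F2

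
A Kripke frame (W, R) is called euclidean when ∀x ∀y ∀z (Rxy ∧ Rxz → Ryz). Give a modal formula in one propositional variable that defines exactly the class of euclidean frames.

This is the Euclidean property; the standard corresponding axiom is 5: ◇ψ → □◇ψ.
Suppose ◇ψ→□◇ψ is valid. Take Rxy, Rxz and set V(ψ)={y}. Then ◇ψ at x, so □◇ψ at x, so ◇ψ at z, so some w with Rzw has ψ; w=y, i.e. Rzy. By symmetry of the argument, Ryz.

◇ψ → □◇ψ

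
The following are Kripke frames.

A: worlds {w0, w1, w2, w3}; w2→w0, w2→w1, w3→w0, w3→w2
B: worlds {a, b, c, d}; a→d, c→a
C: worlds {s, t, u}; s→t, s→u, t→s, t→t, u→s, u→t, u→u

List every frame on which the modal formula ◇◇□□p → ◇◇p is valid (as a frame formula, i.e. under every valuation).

C

The schema corresponds to a generalized confluence (Geach) condition: ∀x ∀y (xR²y → ∃w (yR²w ∧ xR²w)).
A: fails — w3R²w0 but no w with w0R²w and w3R²w.
B: fails — cR²d but no w with dR²w and cR²w.
C: ✓.
Valid on: C.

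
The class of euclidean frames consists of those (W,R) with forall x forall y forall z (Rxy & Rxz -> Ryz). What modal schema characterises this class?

◇p → □◇p

The condition is the Euclidean property. The 5 schema ◇p → □◇p defines it.
Suppose ◇p→□◇p is valid. Take Rxy, Rxz and set V(p)={y}. Then ◇p at x, so □◇p at x, so ◇p at z, so some w with Rzw has p; w=y, i.e. Rzy. By symmetry of the argument, Ryz.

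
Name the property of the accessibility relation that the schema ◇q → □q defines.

Suppose ◇q→□q is valid. Take Rxy, Rxz and set V(q)={y}. Then ◇q at x, so □q at x, so q at z, i.e. z=y.

Partial functionality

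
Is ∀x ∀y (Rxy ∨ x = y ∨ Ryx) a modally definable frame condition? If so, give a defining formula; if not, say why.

No

Any modally definable frame class is closed under disjoint unions.
Take 2 disjoint single-world reflexive frames: each is trivially connected, but their disjoint union has 2 worlds with no edge between distinct components, so it is not connected.
So the class is not modally definable.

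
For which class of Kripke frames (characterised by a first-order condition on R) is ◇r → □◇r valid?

This is the 5 axiom.
Its frame correspondent is the Euclidean property — ∀x ∀y ∀z (Rxy ∧ Rxz → Ryz).

the Euclidean property: ∀x ∀y ∀z (Rxy ∧ Rxz → Ryz)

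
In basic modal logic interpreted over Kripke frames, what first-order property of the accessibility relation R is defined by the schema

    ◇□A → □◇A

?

Suppose ◇□A→□◇A is valid. Take Rxy, Rxz and set V(A)={w : Ryw}. Then □A at y so ◇□A at x, so □◇A at x, so ◇A at z, giving w with Rzw and Ryw.
Conversely, on a frame with convergence the schema holds at every world under every valuation.
So the correspondent is convergence.

convergence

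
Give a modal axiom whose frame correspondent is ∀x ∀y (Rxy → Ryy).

□(□s → s)

The condition is shift-reflexivity. The T□ schema □(□s → s) defines it.
Suppose □(□s→s) is valid. Take Rxy and set V(s)={w : Ryw}. Then at y, □s holds; since □(□s→s) at x, □s→s at y, so s at y, i.e. Ryy.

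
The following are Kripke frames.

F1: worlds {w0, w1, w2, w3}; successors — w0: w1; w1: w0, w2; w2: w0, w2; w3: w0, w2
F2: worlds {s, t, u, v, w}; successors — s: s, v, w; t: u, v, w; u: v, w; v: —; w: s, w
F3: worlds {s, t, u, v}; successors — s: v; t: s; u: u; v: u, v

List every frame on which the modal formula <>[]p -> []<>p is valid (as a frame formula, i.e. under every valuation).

F3

Frame correspondent (Sahlqvist): forall x forall y forall z (Rxy & Rxz -> exists w (Ryw & Rzw)) — i.e. convergence.
F1: fails — Rw1w2 and Rw1w0 but w2 and w0 have no common successor.
F2: fails — Rsv and Rsv but v and v have no common successor.
F3: holds.
Valid on: F3.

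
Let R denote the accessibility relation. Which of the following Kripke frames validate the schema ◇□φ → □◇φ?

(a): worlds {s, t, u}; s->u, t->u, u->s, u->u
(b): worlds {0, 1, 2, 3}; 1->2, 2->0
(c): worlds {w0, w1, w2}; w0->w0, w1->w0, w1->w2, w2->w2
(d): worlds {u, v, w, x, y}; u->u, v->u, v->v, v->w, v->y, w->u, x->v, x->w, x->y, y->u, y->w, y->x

Frame correspondent (Sahlqvist): ∀x ∀y ∀z (Rxy ∧ Rxz → ∃w (Ryw ∧ Rzw)) — i.e. convergence.
(a): satisfies the condition.
(b): fails — R20 and R20 but 0 and 0 have no common successor.
(c): fails — Rw1w2 and Rw1w0 but w2 and w0 have no common successor.
(d): fails — Ryx and Ryw but x and w have no common successor.

(a)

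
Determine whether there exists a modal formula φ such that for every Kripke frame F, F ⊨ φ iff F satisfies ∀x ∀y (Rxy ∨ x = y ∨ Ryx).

No — not modally definable

Any modally definable frame class is closed under disjoint unions.
Take 4 disjoint single-world reflexive frames: each is trivially connected, but their disjoint union has 4 worlds with no edge between distinct components, so it is not connected.
So the class is not modally definable.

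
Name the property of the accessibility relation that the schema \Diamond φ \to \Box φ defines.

partial functionality

This schema is the CD axiom.
Its frame correspondent is partial functionality — \forall x \forall y \forall z (Rxy \wedge Rxz \to y = z).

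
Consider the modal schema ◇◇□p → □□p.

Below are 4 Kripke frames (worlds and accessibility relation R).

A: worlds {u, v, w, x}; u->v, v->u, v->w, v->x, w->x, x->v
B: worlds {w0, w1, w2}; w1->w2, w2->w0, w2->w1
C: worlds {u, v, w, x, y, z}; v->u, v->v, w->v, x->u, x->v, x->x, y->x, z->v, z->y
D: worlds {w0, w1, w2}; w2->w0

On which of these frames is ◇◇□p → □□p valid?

D

The schema corresponds to a generalized confluence (Geach) condition: ∀x ∀y ∀z ((xR²y ∧ xR²z) → ∃w (yRw ∧ z = w)).
A: fails — uR²u, uR²u but no t with uRt and u=t.
B: fails — w1R²w0, w1R²w0 but no w with w0Rw and w0=w.
C: fails — vR²u, vR²u but no t with uRt and u=t.
D: ✓.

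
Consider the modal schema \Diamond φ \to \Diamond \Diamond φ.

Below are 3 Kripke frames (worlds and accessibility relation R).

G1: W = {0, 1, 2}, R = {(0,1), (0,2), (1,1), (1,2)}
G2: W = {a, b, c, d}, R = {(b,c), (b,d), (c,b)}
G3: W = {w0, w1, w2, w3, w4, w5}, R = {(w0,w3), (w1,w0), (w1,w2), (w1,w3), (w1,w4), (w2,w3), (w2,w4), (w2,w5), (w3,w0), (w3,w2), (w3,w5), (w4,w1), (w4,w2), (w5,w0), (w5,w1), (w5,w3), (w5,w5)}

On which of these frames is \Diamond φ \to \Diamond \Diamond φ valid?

G1

Frame correspondent (Sahlqvist): \forall x \forall y (xRy \to \exists w (y = w \wedge x R^2 w)) — i.e. a generalized confluence (Geach) condition.
G1: satisfies the condition.
G2: fails — bRc but no w with c=w and bR²w.
G3: fails — w0Rw3 but no w with w3=w and w0R²w.
Valid on: G1.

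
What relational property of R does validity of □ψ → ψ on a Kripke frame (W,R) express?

Suppose □ψ→ψ is valid. At any x set V(ψ)={w : Rxw}. Then □ψ holds at x, so ψ holds at x, i.e. Rxx.

reflexivity: ∀x Rxx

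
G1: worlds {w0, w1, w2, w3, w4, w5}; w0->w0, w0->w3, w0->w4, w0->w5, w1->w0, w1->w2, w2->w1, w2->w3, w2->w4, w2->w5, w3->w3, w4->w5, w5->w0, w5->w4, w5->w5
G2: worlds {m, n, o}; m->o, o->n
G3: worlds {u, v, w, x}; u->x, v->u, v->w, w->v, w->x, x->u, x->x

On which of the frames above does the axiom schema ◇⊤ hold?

G1, G3

The schema corresponds to seriality: ∀x ∃y Rxy.
G1: satisfies the condition.
G2: fails — world n has no successor.
G3: satisfies the condition.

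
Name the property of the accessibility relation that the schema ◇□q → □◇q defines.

convergence: ∀x ∀y ∀z (Rxy ∧ Rxz → ∃w (Ryw ∧ Rzw))

Suppose ◇□q→□◇q is valid. Take Rxy, Rxz and set V(q)={w : Ryw}. Then □q at y so ◇□q at x, so □◇q at x, so ◇q at z, giving w with Rzw and Ryw.
Conversely, on a frame with convergence the schema holds at every world under every valuation.
So the correspondent is convergence.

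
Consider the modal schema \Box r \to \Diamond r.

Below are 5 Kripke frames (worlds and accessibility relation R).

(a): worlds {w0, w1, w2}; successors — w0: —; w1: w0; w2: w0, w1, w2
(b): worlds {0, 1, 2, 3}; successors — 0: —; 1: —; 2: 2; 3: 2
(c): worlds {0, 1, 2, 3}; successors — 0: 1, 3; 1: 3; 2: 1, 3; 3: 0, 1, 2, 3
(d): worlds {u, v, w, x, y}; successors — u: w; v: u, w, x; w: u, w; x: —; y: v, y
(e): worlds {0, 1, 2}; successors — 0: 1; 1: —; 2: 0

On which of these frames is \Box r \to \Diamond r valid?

Frame correspondent (Sahlqvist): \forall x \exists y Rxy — i.e. seriality.
(a): fails — world w0 has no successor.
(b): fails — world 0 has no successor.
(c): condition met.
(d): fails — world x has no successor.
(e): fails — world 1 has no successor.
Valid on: (c).

(c)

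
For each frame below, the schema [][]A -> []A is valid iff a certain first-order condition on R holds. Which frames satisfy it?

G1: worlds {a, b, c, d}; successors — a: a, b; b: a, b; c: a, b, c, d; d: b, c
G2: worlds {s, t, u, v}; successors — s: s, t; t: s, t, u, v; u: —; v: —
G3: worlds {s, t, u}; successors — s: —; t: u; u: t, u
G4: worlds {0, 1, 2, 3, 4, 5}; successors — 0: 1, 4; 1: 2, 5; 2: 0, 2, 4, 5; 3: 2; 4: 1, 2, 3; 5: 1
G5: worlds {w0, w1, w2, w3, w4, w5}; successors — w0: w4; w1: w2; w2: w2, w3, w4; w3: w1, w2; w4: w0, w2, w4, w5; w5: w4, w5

Frame correspondent (Sahlqvist): forall x forall y (Rxy -> exists z (Rxz & Rzy)) — i.e. density.
G1: condition met.
G2: condition met.
G3: condition met.
G4: fails — R04 but no z with R0z and Rz4.
G5: fails — Rw3w1 but no z with Rw3z and Rzw1.

G1, G2, G3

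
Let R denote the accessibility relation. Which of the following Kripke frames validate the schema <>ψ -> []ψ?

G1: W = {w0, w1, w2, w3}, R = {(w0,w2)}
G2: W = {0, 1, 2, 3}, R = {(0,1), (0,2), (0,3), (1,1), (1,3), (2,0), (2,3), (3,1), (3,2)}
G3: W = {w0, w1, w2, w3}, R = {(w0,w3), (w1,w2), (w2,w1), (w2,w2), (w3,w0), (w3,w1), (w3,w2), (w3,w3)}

G1

The schema corresponds to partial functionality: forall x forall y forall z (Rxy & Rxz -> y = z).
G1: holds.
G2: fails — 0 sees both 1 and 2.
G3: fails — w2 sees both w1 and w2.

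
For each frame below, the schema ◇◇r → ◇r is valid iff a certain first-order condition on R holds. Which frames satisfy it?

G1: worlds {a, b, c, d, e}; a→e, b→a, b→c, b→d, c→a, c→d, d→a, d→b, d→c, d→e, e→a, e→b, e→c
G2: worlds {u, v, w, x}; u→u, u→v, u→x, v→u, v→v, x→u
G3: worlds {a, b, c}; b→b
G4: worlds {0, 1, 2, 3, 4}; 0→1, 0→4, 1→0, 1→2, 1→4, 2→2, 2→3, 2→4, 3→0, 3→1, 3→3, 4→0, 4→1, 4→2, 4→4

G3

This is the axiom for transitivity; its first-order frame correspondent is ∀x ∀y ∀z (Rxy ∧ Ryz → Rxz).
G1: fails — Rcd and Rdc but not Rcc.
G2: fails — Rvu and Rux but not Rvx.
G3: satisfies the condition.
G4: fails — R10 and R01 but not R11.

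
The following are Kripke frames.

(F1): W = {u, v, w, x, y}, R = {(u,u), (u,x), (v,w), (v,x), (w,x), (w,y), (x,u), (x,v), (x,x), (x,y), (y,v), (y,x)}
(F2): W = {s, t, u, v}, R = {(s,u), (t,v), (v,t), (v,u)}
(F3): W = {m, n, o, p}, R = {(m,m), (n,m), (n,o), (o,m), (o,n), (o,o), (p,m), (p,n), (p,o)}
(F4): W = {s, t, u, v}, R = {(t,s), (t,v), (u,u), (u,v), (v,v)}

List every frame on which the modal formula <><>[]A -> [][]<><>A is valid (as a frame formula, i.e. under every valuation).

This is the axiom for a generalized confluence (Geach) condition; its first-order frame correspondent is forall x forall y forall z ((x R^2 y & x R^2 z) -> exists w (yRw & z R^2 w)).
(F1): holds.
(F2): fails — tR²t, tR²t but no w with tRw and tR²w.
(F3): holds.
(F4): holds.

(F1), (F3), (F4)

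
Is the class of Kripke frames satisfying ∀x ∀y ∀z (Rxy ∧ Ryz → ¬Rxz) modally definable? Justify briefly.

Modal frame validity is preserved under surjective bounded morphisms.
The 7-cycle (worlds a,b,c,d,e,f,g with a→b→c→d→e→f→g→a) is intransitive. Mapping every world to a single reflexive point • is a surjective bounded morphism; the reflexive point is not intransitive (R••∧R•• but R••).
So no modal formula (or set of formulas) defines exactly the intransitive frames.

Not modally definable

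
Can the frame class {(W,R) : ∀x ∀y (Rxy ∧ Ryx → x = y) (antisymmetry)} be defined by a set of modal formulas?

Not definable by any modal formula

Any modally definable frame class is closed under surjective bounded morphisms.
The 4-cycle (worlds s,t,u,v with s→t→u→v→s) is antisymmetric. Sending even-indexed worlds to a and odd-indexed worlds to b is a surjective bounded morphism onto the two-world frame with a↔b, which is not antisymmetric.
So the class is not modally definable.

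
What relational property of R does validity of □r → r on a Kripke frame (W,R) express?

reflexivity

Suppose □r→r is valid. At any x set V(r)={w : Rxw}. Then □r holds at x, so r holds at x, i.e. Rxx.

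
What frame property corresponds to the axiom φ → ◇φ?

Equivalently (dual form): □φ → φ.
Suppose □φ→φ is valid. At any x set V(φ)={w : Rxw}. Then □φ holds at x, so φ holds at x, i.e. Rxx.
Conversely, on a frame with reflexivity the schema holds at every world under every valuation.
Frame condition: ∀x Rxx.

reflexivity: ∀x Rxx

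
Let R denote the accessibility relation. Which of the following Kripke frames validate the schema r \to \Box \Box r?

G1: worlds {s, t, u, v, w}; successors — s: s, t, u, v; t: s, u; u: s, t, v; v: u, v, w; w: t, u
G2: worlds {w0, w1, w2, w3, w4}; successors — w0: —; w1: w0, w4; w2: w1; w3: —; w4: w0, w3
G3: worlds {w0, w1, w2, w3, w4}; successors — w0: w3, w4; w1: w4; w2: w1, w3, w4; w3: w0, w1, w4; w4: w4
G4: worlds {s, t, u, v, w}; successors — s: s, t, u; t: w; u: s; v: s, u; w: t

The schema corresponds to a generalized confluence (Geach) condition: \forall x \forall z (x R^2 z \to \exists w (x = w \wedge z = w)).
G1: fails — sR²t but s ≠ t.
G2: fails — w1R²w0 but w1 ≠ w0.
G3: fails — w0R²w1 but w0 ≠ w1.
G4: fails — sR²t but s ≠ t.
Valid on no frame.

none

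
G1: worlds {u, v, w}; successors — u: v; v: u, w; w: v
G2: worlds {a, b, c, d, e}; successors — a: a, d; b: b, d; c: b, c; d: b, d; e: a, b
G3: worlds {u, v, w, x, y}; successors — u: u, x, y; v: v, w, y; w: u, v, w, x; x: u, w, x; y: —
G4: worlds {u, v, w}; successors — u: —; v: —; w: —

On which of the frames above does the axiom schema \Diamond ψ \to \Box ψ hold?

G4

This is the axiom for partial functionality; its first-order frame correspondent is \forall x \forall y \forall z (Rxy \wedge Rxz \to y = z).
G1: fails — v sees both u and w.
G2: fails — a sees both a and d.
G3: fails — u sees both u and x.
G4: condition met.
Valid on: G4.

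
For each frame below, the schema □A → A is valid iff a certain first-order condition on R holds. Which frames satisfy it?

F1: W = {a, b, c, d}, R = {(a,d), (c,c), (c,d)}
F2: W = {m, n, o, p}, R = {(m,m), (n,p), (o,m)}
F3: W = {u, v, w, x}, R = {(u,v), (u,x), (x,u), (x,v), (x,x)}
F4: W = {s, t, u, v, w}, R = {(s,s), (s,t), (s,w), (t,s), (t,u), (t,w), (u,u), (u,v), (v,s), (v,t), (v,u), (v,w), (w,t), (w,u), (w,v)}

Frame correspondent (Sahlqvist): ∀x Rxx — i.e. reflexivity.
F1: fails — world a does not see itself.
F2: fails — world n does not see itself.
F3: fails — world u does not see itself.
F4: fails — world t does not see itself.

none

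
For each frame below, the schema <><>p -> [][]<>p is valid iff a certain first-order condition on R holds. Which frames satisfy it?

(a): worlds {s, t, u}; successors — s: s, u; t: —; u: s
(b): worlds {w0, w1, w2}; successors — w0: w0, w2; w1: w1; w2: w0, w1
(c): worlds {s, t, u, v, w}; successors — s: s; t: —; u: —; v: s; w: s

(c)

Frame correspondent (Sahlqvist): forall x forall y forall z ((x R^2 y & x R^2 z) -> exists w (y = w & zRw)) — i.e. a generalized confluence (Geach) condition.
(a): fails — sR²u, sR²u but no w with u=w and uRw.
(b): fails — w0R²w0, w0R²w1 but no w with w0=w and w1Rw.
(c): holds.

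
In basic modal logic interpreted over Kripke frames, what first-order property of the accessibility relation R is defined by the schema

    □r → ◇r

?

Suppose □r→◇r is valid. At any x set V(r)=W. Then □r at x, so ◇r at x, so x has a successor.
Conversely, on a frame with seriality the schema holds at every world under every valuation.
Frame condition: ∀x ∃y Rxy.

Seriality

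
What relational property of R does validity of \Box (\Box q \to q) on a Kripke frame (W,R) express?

Suppose □(□q→q) is valid. Take Rxy and set V(q)={w : Ryw}. Then at y, □q holds; since □(□q→q) at x, □q→q at y, so q at y, i.e. Ryy.
Conversely, any frame satisfying \forall x \forall y (Rxy \to Ryy) validates the schema.
Frame condition: \forall x \forall y (Rxy \to Ryy).

shift-reflexivity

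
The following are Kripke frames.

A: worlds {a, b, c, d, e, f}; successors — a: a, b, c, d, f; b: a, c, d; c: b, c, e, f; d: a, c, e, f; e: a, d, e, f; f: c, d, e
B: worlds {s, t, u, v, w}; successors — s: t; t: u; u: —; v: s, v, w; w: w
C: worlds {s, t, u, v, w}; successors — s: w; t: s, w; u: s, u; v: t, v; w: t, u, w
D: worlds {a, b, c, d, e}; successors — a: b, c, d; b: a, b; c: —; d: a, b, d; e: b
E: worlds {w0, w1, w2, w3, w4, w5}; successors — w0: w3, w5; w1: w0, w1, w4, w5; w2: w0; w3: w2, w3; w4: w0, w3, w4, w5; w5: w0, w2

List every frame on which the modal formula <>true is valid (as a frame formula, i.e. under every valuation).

This is the axiom for seriality; its first-order frame correspondent is forall x exists y Rxy.
A: holds.
B: fails — world u has no successor.
C: holds.
D: fails — world c has no successor.
E: holds.

A, C, E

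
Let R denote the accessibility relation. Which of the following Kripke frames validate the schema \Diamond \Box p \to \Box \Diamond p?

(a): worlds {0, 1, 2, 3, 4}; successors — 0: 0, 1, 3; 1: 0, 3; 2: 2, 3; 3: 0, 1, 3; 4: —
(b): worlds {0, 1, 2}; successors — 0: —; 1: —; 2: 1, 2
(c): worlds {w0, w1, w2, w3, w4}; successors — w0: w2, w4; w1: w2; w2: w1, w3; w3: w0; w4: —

This is the axiom for convergence; its first-order frame correspondent is \forall x \forall y \forall z (Rxy \wedge Rxz \to \exists w (Ryw \wedge Rzw)).
(a): ✓.
(b): fails — R22 and R21 but 2 and 1 have no common successor.
(c): fails — Rw0w4 and Rw0w4 but w4 and w4 have no common successor.
Valid on: (a).

(a)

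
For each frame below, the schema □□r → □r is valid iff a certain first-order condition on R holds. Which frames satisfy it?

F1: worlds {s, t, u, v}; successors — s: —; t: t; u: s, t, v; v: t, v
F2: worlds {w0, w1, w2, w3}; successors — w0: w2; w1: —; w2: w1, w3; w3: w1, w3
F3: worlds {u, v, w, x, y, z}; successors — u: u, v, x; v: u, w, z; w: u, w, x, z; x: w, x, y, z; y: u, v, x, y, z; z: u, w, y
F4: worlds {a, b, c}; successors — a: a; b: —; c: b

F3

This is the axiom for density; its first-order frame correspondent is ∀x ∀y (Rxy → ∃z (Rxz ∧ Rzy)).
F1: fails — Rus but no z with Ruz and Rzs.
F2: fails — Rw0w2 but no z with Rw0z and Rzw2.
F3: condition met.
F4: fails — Rcb but no z with Rcz and Rzb.
Valid on: F3.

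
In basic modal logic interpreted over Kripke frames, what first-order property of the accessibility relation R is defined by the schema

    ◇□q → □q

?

This is a form of the 5 axiom.
It corresponds to the Euclidean property: ∀x ∀y ∀z (Rxy ∧ Rxz → Ryz).

the Euclidean property: ∀x ∀y ∀z (Rxy ∧ Rxz → Ryz)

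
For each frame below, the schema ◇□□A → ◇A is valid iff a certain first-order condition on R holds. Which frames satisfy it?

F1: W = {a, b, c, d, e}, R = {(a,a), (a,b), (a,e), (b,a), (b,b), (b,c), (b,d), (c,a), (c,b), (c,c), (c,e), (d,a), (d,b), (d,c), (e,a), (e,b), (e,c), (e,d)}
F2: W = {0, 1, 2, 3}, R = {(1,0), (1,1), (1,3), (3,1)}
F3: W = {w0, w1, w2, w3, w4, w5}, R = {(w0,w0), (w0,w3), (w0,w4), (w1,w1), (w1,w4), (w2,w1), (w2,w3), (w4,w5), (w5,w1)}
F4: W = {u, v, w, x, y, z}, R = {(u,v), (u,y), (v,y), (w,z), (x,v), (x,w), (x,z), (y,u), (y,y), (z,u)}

F1

The schema corresponds to a generalized confluence (Geach) condition: ∀x ∀y (xRy → ∃w (yR²w ∧ xRw)).
F1: condition met.
F2: fails — 1R0 but no w with 0R²w and 1Rw.
F3: fails — w0Rw3 but no w with w3R²w and w0Rw.
F4: fails — wRz but no t with zR²t and wRt.
Valid on: F1.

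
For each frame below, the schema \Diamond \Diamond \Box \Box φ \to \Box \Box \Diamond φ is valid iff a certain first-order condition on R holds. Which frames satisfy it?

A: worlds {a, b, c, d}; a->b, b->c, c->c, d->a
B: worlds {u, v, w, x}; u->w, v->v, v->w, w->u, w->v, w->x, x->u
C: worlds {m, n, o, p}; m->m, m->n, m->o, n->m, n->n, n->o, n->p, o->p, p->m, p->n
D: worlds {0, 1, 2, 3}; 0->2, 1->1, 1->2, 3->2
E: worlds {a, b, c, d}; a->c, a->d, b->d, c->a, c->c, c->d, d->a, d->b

Frame correspondent (Sahlqvist): \forall x \forall y \forall z ((x R^2 y \wedge x R^2 z) \to \exists w (y R^2 w \wedge zRw)) — i.e. a generalized confluence (Geach) condition.
A: satisfies the condition.
B: fails — uR²u, uR²u but no t with uR²t and uRt.
C: fails — mR²o, mR²o but no w with oR²w and oRw.
D: fails — 1R²1, 1R²2 but no w with 1R²w and 2Rw.
E: fails — aR²b, aR²a but no w with bR²w and aRw.
Valid on: A.

A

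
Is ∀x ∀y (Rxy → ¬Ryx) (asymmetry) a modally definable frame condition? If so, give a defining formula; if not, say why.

If a class were modally definable it would be closed under surjective bounded morphisms (Goldblatt–Thomason).
The 3-cycle (worlds w0,w1,w2 with w0→w1→w2→w0) is asymmetric. Mapping every world to a single reflexive point • is a surjective bounded morphism, and the reflexive point is not asymmetric (R•• but asymmetry requires ¬R••).
So no modal formula (or set of formulas) defines exactly the asymmetric frames.

No — not modally definable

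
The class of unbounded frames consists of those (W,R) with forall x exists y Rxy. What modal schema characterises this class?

□s → ◇s

A defining formula is □s → ◇s (the D axiom).
Suppose □s→◇s is valid. At any x set V(s)=W. Then □s at x, so ◇s at x, so x has a successor.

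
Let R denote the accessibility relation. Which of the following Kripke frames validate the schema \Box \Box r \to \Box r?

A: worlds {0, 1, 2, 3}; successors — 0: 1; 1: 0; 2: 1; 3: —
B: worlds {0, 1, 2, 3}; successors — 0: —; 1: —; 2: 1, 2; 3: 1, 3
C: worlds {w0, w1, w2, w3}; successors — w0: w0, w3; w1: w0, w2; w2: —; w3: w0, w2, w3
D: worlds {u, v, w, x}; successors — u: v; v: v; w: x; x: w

Frame correspondent (Sahlqvist): \forall x \forall y (Rxy \to \exists z (Rxz \wedge Rzy)) — i.e. density.
A: fails — R01 but no z with R0z and Rz1.
B: satisfies the condition.
C: fails — Rw1w2 but no z with Rw1z and Rzw2.
D: fails — Rxw but no z with Rxz and Rzw.
Valid on: B.

B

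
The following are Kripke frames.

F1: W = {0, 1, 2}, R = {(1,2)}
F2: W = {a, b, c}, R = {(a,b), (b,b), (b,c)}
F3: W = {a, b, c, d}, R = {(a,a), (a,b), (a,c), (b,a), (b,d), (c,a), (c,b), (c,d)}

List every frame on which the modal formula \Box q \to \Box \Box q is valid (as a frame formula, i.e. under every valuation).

This is the axiom for transitivity; its first-order frame correspondent is \forall x \forall y \forall z (Rxy \wedge Ryz \to Rxz).
F1: condition met.
F2: fails — Rab and Rbc but not Rac.
F3: fails — Rab and Rbd but not Rad.

F1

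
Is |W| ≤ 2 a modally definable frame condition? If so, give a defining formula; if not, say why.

Not definable by any modal formula

If a class were modally definable it would be closed under disjoint unions (Goldblatt–Thomason).
Any modal formula valid on each of 3 disjoint one-world frames is valid on their disjoint union (validity is preserved under disjoint unions). Each one-world frame has |W|=1≤2, but the union has |W|=3.
So no modal formula (or set of formulas) defines exactly the |W|≤2 frames.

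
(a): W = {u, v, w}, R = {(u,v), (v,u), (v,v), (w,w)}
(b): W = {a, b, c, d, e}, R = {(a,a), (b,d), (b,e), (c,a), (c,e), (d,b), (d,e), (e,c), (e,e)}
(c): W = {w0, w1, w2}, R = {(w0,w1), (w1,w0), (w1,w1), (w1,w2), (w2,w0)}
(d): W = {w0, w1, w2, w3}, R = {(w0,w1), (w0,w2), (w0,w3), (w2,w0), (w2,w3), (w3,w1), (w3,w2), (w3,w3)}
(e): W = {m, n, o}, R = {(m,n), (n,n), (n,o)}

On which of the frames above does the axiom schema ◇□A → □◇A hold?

(a)

This is the axiom for convergence; its first-order frame correspondent is ∀x ∀y ∀z (Rxy ∧ Rxz → ∃w (Ryw ∧ Rzw)).
(a): satisfies the condition.
(b): fails — Rce and Rca but e and a have no common successor.
(c): fails — Rw1w2 and Rw1w0 but w2 and w0 have no common successor.
(d): fails — Rw0w1 and Rw0w1 but w1 and w1 have no common successor.
(e): fails — Rnn and Rno but n and o have no common successor.
Valid on: (a).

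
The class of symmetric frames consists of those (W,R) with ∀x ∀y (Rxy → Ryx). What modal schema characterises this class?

A defining formula is q → □◇q (the B axiom).

q → □◇q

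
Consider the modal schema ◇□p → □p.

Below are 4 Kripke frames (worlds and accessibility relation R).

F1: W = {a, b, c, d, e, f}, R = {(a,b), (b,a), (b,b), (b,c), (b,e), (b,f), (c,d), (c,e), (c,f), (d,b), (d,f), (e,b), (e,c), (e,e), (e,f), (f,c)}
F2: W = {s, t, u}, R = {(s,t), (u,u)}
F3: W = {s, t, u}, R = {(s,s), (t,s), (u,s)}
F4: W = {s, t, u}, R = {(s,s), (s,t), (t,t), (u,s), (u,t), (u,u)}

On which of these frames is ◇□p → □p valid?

Frame correspondent (Sahlqvist): ∀x ∀y ∀z (Rxy ∧ Rxz → Ryz) — i.e. the Euclidean property.
F1: fails — Rbc and Rbc but not Rcc.
F2: fails — Rst and Rst but not Rtt.
F3: ✓.
F4: fails — Rst and Rss but not Rts.

F3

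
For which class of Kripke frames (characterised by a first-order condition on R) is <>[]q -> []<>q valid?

convergence

Suppose ◇□q→□◇q is valid. Take Rxy, Rxz and set V(q)={w : Ryw}. Then □q at y so ◇□q at x, so □◇q at x, so ◇q at z, giving w with Rzw and Ryw.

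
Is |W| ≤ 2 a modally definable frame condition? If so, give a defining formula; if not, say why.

Modal frame validity is preserved under disjoint unions.
Any modal formula valid on each of 3 disjoint one-world frames is valid on their disjoint union (validity is preserved under disjoint unions). Each one-world frame has |W|=1≤2, but the union has |W|=3.
Hence having at most 2 worlds is not modally definable.

No — not modally definable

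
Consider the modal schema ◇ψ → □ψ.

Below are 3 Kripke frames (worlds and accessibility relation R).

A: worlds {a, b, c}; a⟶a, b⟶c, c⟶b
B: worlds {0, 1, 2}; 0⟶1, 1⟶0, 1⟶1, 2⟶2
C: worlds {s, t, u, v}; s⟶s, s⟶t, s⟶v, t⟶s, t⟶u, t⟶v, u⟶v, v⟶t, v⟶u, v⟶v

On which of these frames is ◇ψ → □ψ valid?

Frame correspondent (Sahlqvist): ∀x ∀y ∀z (Rxy ∧ Rxz → y = z) — i.e. partial functionality.
A: condition met.
B: fails — 1 sees both 0 and 1.
C: fails — s sees both s and t.

A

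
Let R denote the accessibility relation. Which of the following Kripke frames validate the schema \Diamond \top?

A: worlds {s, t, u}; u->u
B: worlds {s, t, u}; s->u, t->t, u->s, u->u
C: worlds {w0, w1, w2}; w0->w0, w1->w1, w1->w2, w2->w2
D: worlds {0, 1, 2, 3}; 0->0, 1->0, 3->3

This is the axiom for seriality; its first-order frame correspondent is \forall x \exists y Rxy.
A: fails — world s has no successor.
B: holds.
C: holds.
D: fails — world 2 has no successor.
Valid on: B, C.

B, C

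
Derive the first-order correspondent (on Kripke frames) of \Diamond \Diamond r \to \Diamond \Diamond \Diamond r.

This is a Sahlqvist (Geach-type) schema ◇^2□^0r → □^0◇^3r.
Minimal-valuation argument: fix x; take any y with xR^2y and any z with xR^0z. Set V(r) to the set of worlds R-reachable from y in exactly 0 steps. Then □^0r holds at y, so the antecedent holds at x; validity forces ◇^3r at z, giving a w with zR^3w and yR^0w.
First-order correspondent: \forall x \forall y (x R^2 y \to \exists w (y = w \wedge x R^3 w)).

\forall x \forall y (x R^2 y \to \exists w (y = w \wedge x R^3 w))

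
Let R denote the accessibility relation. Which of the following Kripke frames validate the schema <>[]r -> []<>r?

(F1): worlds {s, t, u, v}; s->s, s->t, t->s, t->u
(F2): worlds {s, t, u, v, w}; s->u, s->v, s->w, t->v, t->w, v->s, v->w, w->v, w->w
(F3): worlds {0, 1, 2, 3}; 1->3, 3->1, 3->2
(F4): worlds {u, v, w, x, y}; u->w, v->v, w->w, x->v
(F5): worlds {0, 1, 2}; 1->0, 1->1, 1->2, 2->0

(F4)

The schema corresponds to convergence: forall x forall y forall z (Rxy & Rxz -> exists w (Ryw & Rzw)).
(F1): fails — Rts and Rtu but s and u have no common successor.
(F2): fails — Rsv and Rsu but v and u have no common successor.
(F3): fails — R32 and R32 but 2 and 2 have no common successor.
(F4): holds.
(F5): fails — R12 and R10 but 2 and 0 have no common successor.
Valid on: (F4).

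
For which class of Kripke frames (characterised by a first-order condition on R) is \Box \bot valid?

□⊥ is valid iff no world has any successor (otherwise □⊥ fails at any world with one).

emptiness of R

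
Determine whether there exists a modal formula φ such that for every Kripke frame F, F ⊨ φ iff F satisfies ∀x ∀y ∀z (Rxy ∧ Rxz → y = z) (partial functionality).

This is a Sahlqvist condition; the CD axiom ◇q → □q defines it.
Suppose ◇q→□q is valid. Take Rxy, Rxz and set V(q)={y}. Then ◇q at x, so □q at x, so q at z, i.e. z=y.

Yes — defined by ◇q → □q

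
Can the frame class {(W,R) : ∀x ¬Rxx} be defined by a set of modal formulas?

No

If a class were modally definable it would be closed under surjective bounded morphisms (Goldblatt–Thomason).
The 3-cycle (worlds a,b,c with a→b→c→a) is irreflexive, and the map sending every world to a single reflexive point • is a surjective bounded morphism (forth: every edge maps to (•,•); back: every world has a successor). So any modal formula valid on the 3-cycle is also valid on the reflexive point, which is not irreflexive.
Hence irreflexivity is not modally definable.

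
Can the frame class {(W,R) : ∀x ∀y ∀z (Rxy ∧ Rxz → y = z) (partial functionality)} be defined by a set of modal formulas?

Definable; ◇p → □p defines it

Yes: it is partial functionality, defined by the CD schema ◇p → □p.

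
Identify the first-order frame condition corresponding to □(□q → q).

Shift-reflexivity

This schema is the T□ axiom.
Its frame correspondent is shift-reflexivity — ∀x ∀y (Rxy → Ryy).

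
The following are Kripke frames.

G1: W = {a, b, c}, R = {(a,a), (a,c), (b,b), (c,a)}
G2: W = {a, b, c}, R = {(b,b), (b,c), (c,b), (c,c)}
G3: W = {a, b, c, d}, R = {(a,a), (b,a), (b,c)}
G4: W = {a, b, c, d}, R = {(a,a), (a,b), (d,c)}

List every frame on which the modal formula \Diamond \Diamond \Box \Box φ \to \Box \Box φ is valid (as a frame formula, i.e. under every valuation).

Frame correspondent (Sahlqvist): \forall x \forall y \forall z ((x R^2 y \wedge x R^2 z) \to \exists w (y R^2 w \wedge z = w)) — i.e. a generalized confluence (Geach) condition.
G1: satisfies the condition.
G2: satisfies the condition.
G3: satisfies the condition.
G4: fails — aR²b, aR²a but no w with bR²w and a=w.
Valid on: G1, G2, G3.

G1, G2, G3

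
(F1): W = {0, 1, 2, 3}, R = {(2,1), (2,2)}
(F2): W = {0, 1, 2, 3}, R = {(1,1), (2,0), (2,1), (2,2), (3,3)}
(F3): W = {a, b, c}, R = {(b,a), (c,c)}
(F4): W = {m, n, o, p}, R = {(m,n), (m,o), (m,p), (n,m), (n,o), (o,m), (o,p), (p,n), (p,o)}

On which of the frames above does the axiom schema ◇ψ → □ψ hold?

(F3)

Frame correspondent (Sahlqvist): ∀x ∀y ∀z (Rxy ∧ Rxz → y = z) — i.e. partial functionality.
(F1): fails — 2 sees both 1 and 2.
(F2): fails — 2 sees both 0 and 1.
(F3): ✓.
(F4): fails — m sees both n and o.
Valid on: (F3).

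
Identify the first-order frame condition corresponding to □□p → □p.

This schema is the C4 axiom.
It corresponds to density: ∀x ∀y (Rxy → ∃z (Rxz ∧ Rzy)).

density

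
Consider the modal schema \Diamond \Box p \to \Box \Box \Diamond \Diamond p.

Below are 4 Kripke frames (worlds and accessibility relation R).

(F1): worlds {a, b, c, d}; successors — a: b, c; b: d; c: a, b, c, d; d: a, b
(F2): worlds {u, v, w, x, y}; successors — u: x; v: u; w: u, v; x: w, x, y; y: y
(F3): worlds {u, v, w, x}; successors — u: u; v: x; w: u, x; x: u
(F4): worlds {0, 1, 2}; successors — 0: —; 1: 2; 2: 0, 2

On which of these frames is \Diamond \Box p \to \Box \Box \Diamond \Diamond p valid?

(F3)

The schema corresponds to a generalized confluence (Geach) condition: \forall x \forall y \forall z ((xRy \wedge x R^2 z) \to \exists w (yRw \wedge z R^2 w)).
(F1): fails — aRb, aR²b but no w with bRw and bR²w.
(F2): fails — wRv, wR²u but no t with vRt and uR²t.
(F3): holds.
(F4): fails — 1R2, 1R²0 but no w with 2Rw and 0R²w.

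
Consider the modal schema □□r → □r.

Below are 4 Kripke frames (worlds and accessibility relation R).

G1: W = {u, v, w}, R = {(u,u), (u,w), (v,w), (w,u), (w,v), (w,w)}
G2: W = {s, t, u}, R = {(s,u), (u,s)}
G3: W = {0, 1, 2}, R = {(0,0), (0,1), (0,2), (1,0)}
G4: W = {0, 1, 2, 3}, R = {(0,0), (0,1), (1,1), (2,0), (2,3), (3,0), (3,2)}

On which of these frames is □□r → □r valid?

G1, G3

The schema corresponds to density: ∀x ∀y (Rxy → ∃z (Rxz ∧ Rzy)).
G1: holds.
G2: fails — Rsu but no z with Rsz and Rzu.
G3: holds.
G4: fails — R32 but no z with R3z and Rz2.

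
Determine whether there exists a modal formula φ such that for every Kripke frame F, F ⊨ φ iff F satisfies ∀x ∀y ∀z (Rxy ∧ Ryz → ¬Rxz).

Any modally definable frame class is closed under surjective bounded morphisms.
The 5-cycle (worlds 0,1,2,3,4 with 0→1→2→3→4→0) is intransitive. Mapping every world to a single reflexive point • is a surjective bounded morphism; the reflexive point is not intransitive (R••∧R•• but R••).
So no modal formula (or set of formulas) defines exactly the intransitive frames.

No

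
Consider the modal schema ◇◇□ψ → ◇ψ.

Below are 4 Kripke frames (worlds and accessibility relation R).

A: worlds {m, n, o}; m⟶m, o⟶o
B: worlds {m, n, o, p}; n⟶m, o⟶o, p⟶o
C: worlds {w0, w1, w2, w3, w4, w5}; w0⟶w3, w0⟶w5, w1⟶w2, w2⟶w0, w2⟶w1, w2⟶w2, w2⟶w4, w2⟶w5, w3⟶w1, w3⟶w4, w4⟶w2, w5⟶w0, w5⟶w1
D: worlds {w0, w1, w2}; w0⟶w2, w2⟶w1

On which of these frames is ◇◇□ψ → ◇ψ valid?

A, B

This is the axiom for a generalized confluence (Geach) condition; its first-order frame correspondent is ∀x ∀y (xR²y → ∃w (yRw ∧ xRw)).
A: holds.
B: holds.
C: fails — w0R²w1 but no w with w1Rw and w0Rw.
D: fails — w0R²w1 but no w with w1Rw and w0Rw.
Valid on: A, B.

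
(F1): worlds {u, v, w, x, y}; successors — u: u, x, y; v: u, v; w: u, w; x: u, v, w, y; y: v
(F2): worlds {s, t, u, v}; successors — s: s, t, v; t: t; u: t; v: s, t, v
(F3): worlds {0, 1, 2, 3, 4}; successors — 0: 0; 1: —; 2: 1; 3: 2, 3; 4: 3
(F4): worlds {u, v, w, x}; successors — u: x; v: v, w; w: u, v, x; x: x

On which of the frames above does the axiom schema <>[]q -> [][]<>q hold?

Frame correspondent (Sahlqvist): forall x forall y forall z ((xRy & x R^2 z) -> exists w (yRw & zRw)) — i.e. a generalized confluence (Geach) condition.
(F1): fails — uRu, uR²y but no t with uRt and yRt.
(F2): satisfies the condition.
(F3): fails — 3R2, 3R²1 but no w with 2Rw and 1Rw.
(F4): fails — vRv, vR²u but no t with vRt and uRt.

(F2)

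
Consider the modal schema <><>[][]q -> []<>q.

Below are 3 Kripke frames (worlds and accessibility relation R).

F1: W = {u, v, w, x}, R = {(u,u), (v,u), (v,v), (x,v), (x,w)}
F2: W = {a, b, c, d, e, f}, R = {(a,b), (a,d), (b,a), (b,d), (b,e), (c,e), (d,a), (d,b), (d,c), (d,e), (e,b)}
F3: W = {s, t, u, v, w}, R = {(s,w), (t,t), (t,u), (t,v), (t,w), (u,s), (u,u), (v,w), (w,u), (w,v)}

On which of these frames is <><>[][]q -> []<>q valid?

none

This is the axiom for a generalized confluence (Geach) condition; its first-order frame correspondent is forall x forall y forall z ((x R^2 y & xRz) -> exists w (y R^2 w & zRw)).
F1: fails — xR²u, xRw but no t with uR²t and wRt.
F2: fails — aR²c, aRb but no w with cR²w and bRw.
F3: fails — tR²s, tRv but no w* with sR²w* and vRw*.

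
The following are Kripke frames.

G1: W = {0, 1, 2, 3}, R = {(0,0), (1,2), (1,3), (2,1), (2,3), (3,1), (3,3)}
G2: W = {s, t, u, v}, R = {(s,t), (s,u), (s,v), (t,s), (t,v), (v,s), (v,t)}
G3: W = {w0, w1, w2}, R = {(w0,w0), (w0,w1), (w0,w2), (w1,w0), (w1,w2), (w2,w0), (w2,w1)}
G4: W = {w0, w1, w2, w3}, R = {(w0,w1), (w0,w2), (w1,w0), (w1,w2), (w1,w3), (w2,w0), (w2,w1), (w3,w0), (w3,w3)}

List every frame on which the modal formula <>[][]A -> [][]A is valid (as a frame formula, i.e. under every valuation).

The schema corresponds to a generalized confluence (Geach) condition: forall x forall y forall z ((xRy & x R^2 z) -> exists w (y R^2 w & z = w)).
G1: fails — 2R1, 2R²2 but no w with 1R²w and 2=w.
G2: fails — sRu, sR²s but no w with uR²w and s=w.
G3: condition met.
G4: condition met.

G3, G4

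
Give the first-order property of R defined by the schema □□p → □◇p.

This is a Sahlqvist (Geach-type) schema ◇^0□^2p → □^1◇^1p.
Minimal-valuation argument: fix x; take any y with xR^0y and any z with xR^1z. Set V(p) to the set of worlds R-reachable from y in exactly 2 steps. Then □^2p holds at y, so the antecedent holds at x; validity forces ◇^1p at z, giving a w with zR^1w and yR^2w.
First-order correspondent: ∀x ∀z (xRz → ∃w (xR²w ∧ zRw)).

∀x ∀z (xRz → ∃w (xR²w ∧ zRw))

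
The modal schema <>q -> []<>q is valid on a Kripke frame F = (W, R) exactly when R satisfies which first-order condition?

Suppose ◇q→□◇q is valid. Take Rxy, Rxz and set V(q)={y}. Then ◇q at x, so □◇q at x, so ◇q at z, so some w with Rzw has q; w=y, i.e. Rzy. By symmetry of the argument, Ryz.
Conversely, on a frame with the Euclidean property the schema holds at every world under every valuation.
Frame condition: forall x forall y forall z (Rxy & Rxz -> Ryz).

The Euclidean property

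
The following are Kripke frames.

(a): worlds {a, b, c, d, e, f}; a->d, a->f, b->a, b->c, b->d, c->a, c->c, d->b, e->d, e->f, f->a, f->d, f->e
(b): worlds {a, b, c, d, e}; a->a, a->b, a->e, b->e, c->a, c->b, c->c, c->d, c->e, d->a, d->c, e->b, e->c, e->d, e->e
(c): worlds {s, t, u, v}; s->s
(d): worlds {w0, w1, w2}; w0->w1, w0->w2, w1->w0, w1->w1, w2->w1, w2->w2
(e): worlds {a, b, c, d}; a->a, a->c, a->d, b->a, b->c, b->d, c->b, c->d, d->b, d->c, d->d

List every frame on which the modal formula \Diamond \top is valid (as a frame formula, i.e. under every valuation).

The schema corresponds to seriality: \forall x \exists y Rxy.
(a): condition met.
(b): condition met.
(c): fails — world t has no successor.
(d): condition met.
(e): condition met.

(a), (b), (d), (e)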